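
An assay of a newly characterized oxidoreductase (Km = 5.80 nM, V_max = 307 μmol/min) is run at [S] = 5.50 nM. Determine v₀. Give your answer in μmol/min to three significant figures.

149 μmol/min

[S]/(Km+[S]) = 5.50/11.30 = 0.4867, the fractional saturation.
v = 0.4867 × Vmax = 0.4867 × 307 = 149 μmol/min.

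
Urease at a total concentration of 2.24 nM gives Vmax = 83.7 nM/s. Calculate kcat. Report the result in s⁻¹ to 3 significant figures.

kcat = Vmax/[E]total = 83.7 nM/s / 2.24 nM = 37.4 s⁻¹.

37.4 s⁻¹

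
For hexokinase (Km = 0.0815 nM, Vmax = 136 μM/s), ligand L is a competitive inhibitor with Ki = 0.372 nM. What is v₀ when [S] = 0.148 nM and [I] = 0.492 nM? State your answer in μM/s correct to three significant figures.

α = 1 + [I]/Ki = 1 + 0.492/0.372 = 2.323.
For a competitive inhibitor, Vmax is unchanged and the apparent Km becomes α·Km: Km,app = 0.189 nM, Vmax,app = 136 μM/s.
v = Vmax,app·[S]/(Km,app + [S]) = 136 × 0.148/(0.189 + 0.148) = 59.7 μM/s.

59.7 μM/s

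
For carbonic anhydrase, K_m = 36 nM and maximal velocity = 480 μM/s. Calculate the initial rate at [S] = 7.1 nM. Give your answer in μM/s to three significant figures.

[S]/(Km+[S]) = 7.1/43.10 = 0.1647, the fractional saturation.
v = 0.1647 × Vmax = 0.1647 × 480 = 79.1 μM/s.

79.1 μM/s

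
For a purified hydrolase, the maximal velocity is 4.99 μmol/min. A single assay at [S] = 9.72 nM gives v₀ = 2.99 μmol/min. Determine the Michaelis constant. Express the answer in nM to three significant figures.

v/Vmax = 2.99/4.99 = 0.5992 = [S]/(Km+[S]).
So Km + [S] = [S]/0.5992 = 16.22 nM, giving Km = 16.22 − 9.72 = 6.50 nM.

6.50 nM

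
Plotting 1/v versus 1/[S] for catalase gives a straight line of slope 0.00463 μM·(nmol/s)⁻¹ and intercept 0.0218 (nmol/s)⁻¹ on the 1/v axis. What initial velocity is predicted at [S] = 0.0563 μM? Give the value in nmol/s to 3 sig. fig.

The y-intercept is 1/Vmax, so Vmax = 1/0.0218 = 45.9 nmol/s.
The slope is Km/Vmax, so Km = 0.00463 × 45.9 = 0.212 μM.
Then v = 45.9 × 0.0563/(0.212 + 0.0563) = 9.61 nmol/s.

9.61 nmol/s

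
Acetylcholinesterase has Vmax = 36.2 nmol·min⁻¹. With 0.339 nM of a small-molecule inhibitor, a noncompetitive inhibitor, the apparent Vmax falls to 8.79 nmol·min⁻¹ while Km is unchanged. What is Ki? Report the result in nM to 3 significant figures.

Noncompetitive: Vmax,app = Vmax/α with α = 1 + [I]/Ki.
α = Vmax/Vmax,app = 36.2/8.79 = 4.118.
Since α = 1 + [I]/Ki, [I]/Ki = 4.118 − 1 = 3.118 and Ki = 0.339/3.118 = 0.109 nM.

0.109 nM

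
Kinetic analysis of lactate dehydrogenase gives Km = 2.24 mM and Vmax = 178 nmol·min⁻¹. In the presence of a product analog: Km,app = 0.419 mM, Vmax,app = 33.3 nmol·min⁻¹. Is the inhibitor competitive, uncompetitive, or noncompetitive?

Both Km and Vmax decrease by the same factor (~5.34-fold) — characteristic of uncompetitive inhibition.

uncompetitive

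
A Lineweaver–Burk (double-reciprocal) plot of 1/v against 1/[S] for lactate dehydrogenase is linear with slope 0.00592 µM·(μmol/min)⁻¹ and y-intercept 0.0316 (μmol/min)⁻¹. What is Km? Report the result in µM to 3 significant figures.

0.187 µM

y-intercept = 1/Vmax ⇒ Vmax = 31.6 μmol/min; slope = Km/Vmax ⇒ Km = slope × Vmax.
Km = 0.00592 × 31.6 = 0.187 µM.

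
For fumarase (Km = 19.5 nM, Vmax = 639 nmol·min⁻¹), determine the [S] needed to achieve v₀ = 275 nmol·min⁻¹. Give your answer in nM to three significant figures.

14.7 nM

The required fractional saturation is v/Vmax = 275/639 = 0.4304.
Then [S]/(Km+[S]) = 0.4304 ⇒ [S] = 19.5 × 0.4304/(1 − 0.4304) = 14.7 nM.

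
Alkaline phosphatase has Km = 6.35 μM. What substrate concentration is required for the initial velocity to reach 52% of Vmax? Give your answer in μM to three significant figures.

6.88 μM

v/Vmax = [S]/(Km+[S]) = 0.52, so [S] = Km·0.52/(1 − 0.52) = 6.35 × 1.083.
[S] = 6.88 μM.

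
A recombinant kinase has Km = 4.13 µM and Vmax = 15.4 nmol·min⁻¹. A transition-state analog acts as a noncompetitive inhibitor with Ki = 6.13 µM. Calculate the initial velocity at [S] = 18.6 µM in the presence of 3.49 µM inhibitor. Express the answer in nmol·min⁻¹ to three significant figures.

α = 1 + [I]/Ki = 1 + 3.49/6.13 = 1.569.
For a noncompetitive inhibitor, Vmax is reduced to Vmax/α while Km is unchanged: Km,app = 4.13 µM, Vmax,app = 9.81 nmol·min⁻¹.
v = Vmax,app·[S]/(Km,app + [S]) = 9.81 × 18.6/(4.13 + 18.6) = 8.03 nmol·min⁻¹.

8.03 nmol·min⁻¹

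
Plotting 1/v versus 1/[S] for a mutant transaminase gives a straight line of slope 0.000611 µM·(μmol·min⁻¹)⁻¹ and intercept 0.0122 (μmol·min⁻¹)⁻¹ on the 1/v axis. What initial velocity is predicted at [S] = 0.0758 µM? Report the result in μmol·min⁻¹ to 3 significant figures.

49.4 μmol·min⁻¹

The y-intercept is 1/Vmax, so Vmax = 1/0.0122 = 82.0 μmol·min⁻¹.
The slope is Km/Vmax, so Km = 0.000611 × 82.0 = 0.0501 µM.
Then v = 82.0 × 0.0758/(0.0501 + 0.0758) = 49.4 μmol·min⁻¹.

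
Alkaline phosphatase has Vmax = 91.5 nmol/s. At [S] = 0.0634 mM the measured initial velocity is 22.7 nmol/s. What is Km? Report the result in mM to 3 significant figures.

From v = Vmax[S]/(Km+[S]), Km = [S](Vmax − v)/v.
Km = 0.0634 × (91.5 − 22.7) / 22.7 = 4.362/22.7 = 0.192 mM.

0.192 mM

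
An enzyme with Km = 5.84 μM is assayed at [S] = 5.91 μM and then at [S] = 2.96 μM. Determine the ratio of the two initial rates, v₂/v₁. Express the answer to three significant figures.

The fractional saturations are [S]/(Km+[S]) = 5.91/11.75 = 0.5030 and 2.96/8.800 = 0.3364.
v₂/v₁ is just their ratio: 0.3364/0.5030 = 0.669.

0.669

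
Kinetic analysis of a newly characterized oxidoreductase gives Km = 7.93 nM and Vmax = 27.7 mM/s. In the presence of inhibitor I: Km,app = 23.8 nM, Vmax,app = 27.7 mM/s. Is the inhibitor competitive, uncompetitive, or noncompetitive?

competitive

Km increases (7.93 → 23.8 nM) while Vmax is unchanged — the hallmark of competitive inhibition.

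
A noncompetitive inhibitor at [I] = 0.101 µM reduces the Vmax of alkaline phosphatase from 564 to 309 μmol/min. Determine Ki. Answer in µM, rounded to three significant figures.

0.122 µM

Noncompetitive: Vmax,app = Vmax/α with α = 1 + [I]/Ki.
α = Vmax/Vmax,app = 564/309 = 1.825.
Since α = 1 + [I]/Ki, [I]/Ki = 1.825 − 1 = 0.8252 and Ki = 0.101/0.8252 = 0.122 µM.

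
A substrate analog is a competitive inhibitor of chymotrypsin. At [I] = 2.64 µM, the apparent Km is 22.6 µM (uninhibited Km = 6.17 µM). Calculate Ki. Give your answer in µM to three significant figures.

0.991 µM

Competitive: Km,app = α·Km with α = 1 + [I]/Ki.
α = Km,app/Km = 22.6/6.17 = 3.663.
Ki = [I]/(α − 1) = 2.64/2.663 = 0.991 µM.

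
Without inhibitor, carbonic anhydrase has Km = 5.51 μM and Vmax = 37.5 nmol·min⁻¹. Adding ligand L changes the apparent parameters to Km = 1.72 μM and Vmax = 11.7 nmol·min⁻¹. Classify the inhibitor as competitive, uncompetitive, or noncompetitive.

Both Km and Vmax decrease by the same factor (~3.20-fold) — characteristic of uncompetitive inhibition.

uncompetitive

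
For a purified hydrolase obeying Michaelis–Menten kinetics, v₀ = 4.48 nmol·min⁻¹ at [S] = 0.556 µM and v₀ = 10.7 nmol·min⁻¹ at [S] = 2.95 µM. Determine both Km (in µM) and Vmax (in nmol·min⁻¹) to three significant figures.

In reciprocal form, 1/v = (Km/Vmax)·(1/[S]) + 1/Vmax. The two points give (1/[S], 1/v) = (1.799, 0.2232) and (0.3390, 0.09346).
Slope = (0.2232 − 0.09346)/(1.799 − 0.3390) = 0.08890; intercept = 0.2232 − 0.08890×1.799 = 0.06332.
Vmax = 1/intercept = 15.8 nmol·min⁻¹; Km = slope × Vmax = 0.08890 × 15.8 = 1.40 µM.

Km = 1.40 µM; Vmax = 15.8 nmol·min⁻¹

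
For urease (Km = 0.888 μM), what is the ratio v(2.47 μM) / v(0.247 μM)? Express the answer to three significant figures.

Since Vmax cancels, v₂/v₁ = [S]₂(Km+[S]₁) / [S]₁(Km+[S]₂).
= 2.47×(0.888+0.247) / (0.247×(0.888+2.47)) = 2.803/0.8294 = 3.38.

3.38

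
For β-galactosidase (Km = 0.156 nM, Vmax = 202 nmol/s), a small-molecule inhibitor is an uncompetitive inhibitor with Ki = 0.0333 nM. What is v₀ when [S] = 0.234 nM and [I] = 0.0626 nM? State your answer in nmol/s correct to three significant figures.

With α = 1 + [I]/Ki = 1 + 0.0626/0.0333 = 2.880, the uncompetitive rate law is v = (Vmax/α)·[S] / (Km/α + [S]).
v = (202/2.880)×0.234 / (0.156/2.880 + 0.234) = 16.41/0.2882 = 57.0 nmol/s.

57.0 nmol/s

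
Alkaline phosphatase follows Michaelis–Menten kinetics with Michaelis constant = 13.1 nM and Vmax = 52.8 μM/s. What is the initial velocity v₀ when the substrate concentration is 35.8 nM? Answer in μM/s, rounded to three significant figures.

38.7 μM/s

[S]/(Km+[S]) = 35.8/48.90 = 0.7321, the fractional saturation.
v = 0.7321 × Vmax = 0.7321 × 52.8 = 38.7 μM/s.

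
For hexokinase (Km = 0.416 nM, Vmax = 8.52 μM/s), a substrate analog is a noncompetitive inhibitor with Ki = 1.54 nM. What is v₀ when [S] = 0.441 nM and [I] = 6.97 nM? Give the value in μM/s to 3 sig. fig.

α = 1 + [I]/Ki = 1 + 6.97/1.54 = 5.526.
For a noncompetitive inhibitor, Vmax is reduced to Vmax/α while Km is unchanged: Km,app = 0.416 nM, Vmax,app = 1.54 μM/s.
v = Vmax,app·[S]/(Km,app + [S]) = 1.54 × 0.441/(0.416 + 0.441) = 0.793 μM/s.

0.793 μM/s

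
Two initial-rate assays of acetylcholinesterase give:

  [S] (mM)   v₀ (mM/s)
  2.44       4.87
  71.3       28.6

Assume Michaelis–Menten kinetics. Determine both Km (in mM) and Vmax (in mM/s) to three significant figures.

From v = Vmax[S]/(Km+[S]), each point gives Vmax = v(Km+[S])/[S].
Equating: 4.87(Km+2.44)/2.44 = 28.6(Km+71.3)/71.3.
1.996·Km + 4.87 = 0.4011·Km + 28.6, so (1.996 − 0.4011)·Km = 28.6 − 4.87.
Km = 23.73/1.595 = 14.9 mM; then Vmax = 4.87(14.9+2.44)/2.44 = 34.6 mM/s.

Km = 14.9 mM; Vmax = 34.6 mM/s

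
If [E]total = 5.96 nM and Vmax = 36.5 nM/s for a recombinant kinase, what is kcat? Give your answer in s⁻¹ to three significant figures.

kcat = Vmax/[E]total = 36.5 nM/s / 5.96 nM = 6.12 s⁻¹.

6.12 s⁻¹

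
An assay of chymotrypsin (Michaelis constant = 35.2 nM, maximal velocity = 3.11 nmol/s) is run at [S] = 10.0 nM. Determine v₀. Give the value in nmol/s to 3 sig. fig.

v = Vmax·[S]/(Km + [S]) = 3.11 × 10.0 / (35.2 + 10.0)
  = 31.10 / 45.20 = 0.688 nmol/s.

0.688 nmol/s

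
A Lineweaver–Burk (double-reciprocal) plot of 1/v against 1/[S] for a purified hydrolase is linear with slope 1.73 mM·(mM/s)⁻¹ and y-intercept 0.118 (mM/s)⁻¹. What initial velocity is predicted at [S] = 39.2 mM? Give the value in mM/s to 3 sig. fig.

6.17 mM/s

The y-intercept is 1/Vmax, so Vmax = 1/0.118 = 8.47 mM/s.
The slope is Km/Vmax, so Km = 1.73 × 8.47 = 14.7 mM.
Then v = 8.47 × 39.2/(14.7 + 39.2) = 6.17 mM/s.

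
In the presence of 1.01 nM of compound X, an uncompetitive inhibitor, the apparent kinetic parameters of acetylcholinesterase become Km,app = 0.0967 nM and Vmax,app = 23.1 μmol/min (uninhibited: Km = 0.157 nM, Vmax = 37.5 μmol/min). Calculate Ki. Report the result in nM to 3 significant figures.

1.62 nM

Uncompetitive: Vmax,app = Vmax/α (and Km,app = Km/α) with α = 1 + [I]/Ki.
α = Vmax/Vmax,app = 37.5/23.1 = 1.623.
Ki = [I]/(α − 1) = 1.01/0.6234 = 1.62 nM.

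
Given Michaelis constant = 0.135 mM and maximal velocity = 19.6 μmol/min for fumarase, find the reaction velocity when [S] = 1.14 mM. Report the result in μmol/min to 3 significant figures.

17.5 μmol/min

v = Vmax·[S]/(Km + [S]) = 19.6 × 1.14 / (0.135 + 1.14)
  = 22.34 / 1.275 = 17.5 μmol/min.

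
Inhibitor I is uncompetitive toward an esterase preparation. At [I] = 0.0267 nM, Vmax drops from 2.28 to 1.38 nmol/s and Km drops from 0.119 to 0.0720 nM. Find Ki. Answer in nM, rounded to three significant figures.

Uncompetitive: Vmax,app = Vmax/α (and Km,app = Km/α) with α = 1 + [I]/Ki.
α = Vmax/Vmax,app = 2.28/1.38 = 1.652.
Since α = 1 + [I]/Ki, [I]/Ki = 1.652 − 1 = 0.6522 and Ki = 0.0267/0.6522 = 0.0409 nM.

0.0409 nM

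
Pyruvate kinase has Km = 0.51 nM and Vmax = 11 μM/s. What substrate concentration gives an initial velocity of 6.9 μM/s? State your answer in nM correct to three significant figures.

0.858 nM

Rearranging v = Vmax[S]/(Km+[S]) gives [S] = Km·v/(Vmax − v).
[S] = 0.51 × 6.9 / (11 − 6.9) = 3.519/4.100 = 0.858 nM.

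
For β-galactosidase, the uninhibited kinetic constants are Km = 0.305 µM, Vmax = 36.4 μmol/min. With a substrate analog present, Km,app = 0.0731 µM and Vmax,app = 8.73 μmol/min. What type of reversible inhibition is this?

uncompetitive

Both Km and Vmax decrease by the same factor (~4.17-fold) — characteristic of uncompetitive inhibition.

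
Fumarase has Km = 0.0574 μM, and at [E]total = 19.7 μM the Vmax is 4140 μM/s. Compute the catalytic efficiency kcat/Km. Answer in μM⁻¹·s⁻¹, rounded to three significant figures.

kcat = Vmax/[E]total = 4140/19.7 = 210 s⁻¹.
kcat/Km = 210/0.0574 = 3660 μM⁻¹·s⁻¹.

3660 μM⁻¹·s⁻¹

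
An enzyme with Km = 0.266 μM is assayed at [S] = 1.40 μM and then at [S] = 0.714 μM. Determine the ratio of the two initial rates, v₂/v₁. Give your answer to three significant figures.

The fractional saturations are [S]/(Km+[S]) = 1.40/1.666 = 0.8403 and 0.714/0.9800 = 0.7286.
v₂/v₁ is just their ratio: 0.7286/0.8403 = 0.867.

0.867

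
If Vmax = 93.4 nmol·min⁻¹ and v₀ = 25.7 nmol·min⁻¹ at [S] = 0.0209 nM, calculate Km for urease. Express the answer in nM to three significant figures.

0.0551 nM

From v = Vmax[S]/(Km+[S]), Km = [S](Vmax − v)/v.
Km = 0.0209 × (93.4 − 25.7) / 25.7 = 1.415/25.7 = 0.0551 nM.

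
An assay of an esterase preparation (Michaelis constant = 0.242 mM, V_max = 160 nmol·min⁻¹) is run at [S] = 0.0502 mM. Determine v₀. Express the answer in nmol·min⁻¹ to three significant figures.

v = Vmax·[S]/(Km + [S]) = 160 × 0.0502 / (0.242 + 0.0502)
  = 8.032 / 0.2922 = 27.5 nmol·min⁻¹.

27.5 nmol·min⁻¹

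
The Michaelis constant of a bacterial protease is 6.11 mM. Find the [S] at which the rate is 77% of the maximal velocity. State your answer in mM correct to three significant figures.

20.5 mM

v/Vmax = [S]/(Km+[S]) = 0.77, so [S] = Km·0.77/(1 − 0.77) = 6.11 × 3.348.
[S] = 20.5 mM.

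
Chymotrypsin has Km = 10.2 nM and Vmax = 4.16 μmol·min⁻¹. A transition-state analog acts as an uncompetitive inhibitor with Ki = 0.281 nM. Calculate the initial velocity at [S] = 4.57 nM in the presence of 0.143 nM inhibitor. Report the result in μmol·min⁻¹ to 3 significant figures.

1.11 μmol·min⁻¹

With α = 1 + [I]/Ki = 1 + 0.143/0.281 = 1.509, the uncompetitive rate law is v = (Vmax/α)·[S] / (Km/α + [S]).
v = (4.16/1.509)×4.57 / (10.2/1.509 + 4.57) = 12.60/11.33 = 1.11 μmol·min⁻¹.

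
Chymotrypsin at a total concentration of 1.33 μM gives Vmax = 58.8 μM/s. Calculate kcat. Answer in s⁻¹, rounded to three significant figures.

44.2 s⁻¹

kcat = Vmax/[E]total = 58.8 μM/s / 1.33 μM = 44.2 s⁻¹.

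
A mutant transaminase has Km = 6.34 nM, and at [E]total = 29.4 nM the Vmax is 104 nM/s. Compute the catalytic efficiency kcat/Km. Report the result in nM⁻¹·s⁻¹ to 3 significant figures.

0.558 nM⁻¹·s⁻¹

kcat = Vmax/[E]total = 104/29.4 = 3.54 s⁻¹.
kcat/Km = 3.54/6.34 = 0.558 nM⁻¹·s⁻¹.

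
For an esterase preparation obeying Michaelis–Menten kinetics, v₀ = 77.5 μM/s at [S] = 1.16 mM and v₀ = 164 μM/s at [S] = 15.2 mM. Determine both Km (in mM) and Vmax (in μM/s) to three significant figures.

From v = Vmax[S]/(Km+[S]), each point gives Vmax = v(Km+[S])/[S].
Equating: 77.5(Km+1.16)/1.16 = 164(Km+15.2)/15.2.
66.81·Km + 77.5 = 10.79·Km + 164, so (66.81 − 10.79)·Km = 164 − 77.5.
Km = 86.50/56.02 = 1.54 mM; then Vmax = 77.5(1.54+1.16)/1.16 = 181 μM/s.

Km = 1.54 mM; Vmax = 181 μM/s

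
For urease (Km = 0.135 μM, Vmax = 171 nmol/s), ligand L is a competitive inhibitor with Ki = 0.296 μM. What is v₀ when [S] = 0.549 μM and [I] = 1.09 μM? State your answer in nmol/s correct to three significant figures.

79.5 nmol/s

α = 1 + [I]/Ki = 1 + 1.09/0.296 = 4.682.
For a competitive inhibitor, Vmax is unchanged and the apparent Km becomes α·Km: Km,app = 0.632 μM, Vmax,app = 171 nmol/s.
v = Vmax,app·[S]/(Km,app + [S]) = 171 × 0.549/(0.632 + 0.549) = 79.5 nmol/s.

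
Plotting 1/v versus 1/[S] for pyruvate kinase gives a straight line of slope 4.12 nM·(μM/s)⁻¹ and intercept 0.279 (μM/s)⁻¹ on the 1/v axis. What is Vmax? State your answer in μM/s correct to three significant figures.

The y-intercept of a Lineweaver–Burk plot equals 1/Vmax, so Vmax = 1/0.279 = 3.58 μM/s.

3.58 μM/s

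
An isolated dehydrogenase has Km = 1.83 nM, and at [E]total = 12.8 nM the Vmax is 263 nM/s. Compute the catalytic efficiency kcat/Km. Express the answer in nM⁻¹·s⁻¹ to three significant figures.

kcat = Vmax/[E]total = 263/12.8 = 20.5 s⁻¹.
kcat/Km = 20.5/1.83 = 11.2 nM⁻¹·s⁻¹.

11.2 nM⁻¹·s⁻¹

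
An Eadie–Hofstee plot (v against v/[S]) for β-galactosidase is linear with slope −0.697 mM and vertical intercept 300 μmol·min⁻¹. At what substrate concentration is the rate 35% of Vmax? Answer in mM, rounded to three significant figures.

0.375 mM

The Eadie–Hofstee slope gives Km = 0.697 mM (slope = −Km).
v/Vmax = [S]/(Km+[S]) = 0.35 ⇒ [S] = Km·0.35/(1−0.35) = 0.697 × 0.5385 = 0.375 mM.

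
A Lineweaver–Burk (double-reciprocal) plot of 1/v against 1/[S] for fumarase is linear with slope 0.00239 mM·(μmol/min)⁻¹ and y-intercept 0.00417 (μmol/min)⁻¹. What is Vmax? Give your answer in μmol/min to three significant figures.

The y-intercept of a Lineweaver–Burk plot equals 1/Vmax, so Vmax = 1/0.00417 = 240 μmol/min.

240 μmol/min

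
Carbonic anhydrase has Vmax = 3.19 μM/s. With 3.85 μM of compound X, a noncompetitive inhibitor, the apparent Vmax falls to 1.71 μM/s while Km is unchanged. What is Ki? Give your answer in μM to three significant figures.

4.45 μM

Noncompetitive: Vmax,app = Vmax/α with α = 1 + [I]/Ki.
α = Vmax/Vmax,app = 3.19/1.71 = 1.865.
Since α = 1 + [I]/Ki, [I]/Ki = 1.865 − 1 = 0.8655 and Ki = 3.85/0.8655 = 4.45 μM.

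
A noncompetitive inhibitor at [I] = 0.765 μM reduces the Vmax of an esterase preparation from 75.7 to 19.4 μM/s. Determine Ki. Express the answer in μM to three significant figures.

Noncompetitive: Vmax,app = Vmax/α with α = 1 + [I]/Ki.
α = Vmax/Vmax,app = 75.7/19.4 = 3.902.
Since α = 1 + [I]/Ki, [I]/Ki = 3.902 − 1 = 2.902 and Ki = 0.765/2.902 = 0.264 μM.

0.264 μM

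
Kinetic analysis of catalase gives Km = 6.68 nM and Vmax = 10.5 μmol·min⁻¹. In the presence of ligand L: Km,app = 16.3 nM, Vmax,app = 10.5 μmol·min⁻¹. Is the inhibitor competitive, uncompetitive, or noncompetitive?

Km increases (6.68 → 16.3 nM) while Vmax is unchanged — the hallmark of competitive inhibition.

competitive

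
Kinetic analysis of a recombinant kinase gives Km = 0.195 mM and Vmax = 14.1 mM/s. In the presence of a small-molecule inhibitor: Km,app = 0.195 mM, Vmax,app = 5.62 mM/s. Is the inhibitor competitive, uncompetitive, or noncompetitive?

noncompetitive

Vmax decreases (14.1 → 5.62 mM/s) while Km is unchanged — pure noncompetitive inhibition.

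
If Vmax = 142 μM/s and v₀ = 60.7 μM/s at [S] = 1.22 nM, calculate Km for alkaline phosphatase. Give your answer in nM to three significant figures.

From v = Vmax[S]/(Km+[S]), Km = [S](Vmax − v)/v.
Km = 1.22 × (142 − 60.7) / 60.7 = 99.19/60.7 = 1.63 nM.

1.63 nM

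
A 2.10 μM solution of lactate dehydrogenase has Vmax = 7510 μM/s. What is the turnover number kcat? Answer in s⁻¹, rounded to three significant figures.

kcat = Vmax/[E]total = 7510 μM/s / 2.10 μM = 3580 s⁻¹.

3580 s⁻¹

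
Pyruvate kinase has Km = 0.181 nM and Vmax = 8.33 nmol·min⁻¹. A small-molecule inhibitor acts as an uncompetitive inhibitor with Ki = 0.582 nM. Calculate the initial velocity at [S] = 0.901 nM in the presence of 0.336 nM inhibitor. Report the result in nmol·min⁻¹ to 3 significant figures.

4.68 nmol·min⁻¹

With α = 1 + [I]/Ki = 1 + 0.336/0.582 = 1.577, the uncompetitive rate law is v = (Vmax/α)·[S] / (Km/α + [S]).
v = (8.33/1.577)×0.901 / (0.181/1.577 + 0.901) = 4.758/1.016 = 4.68 nmol·min⁻¹.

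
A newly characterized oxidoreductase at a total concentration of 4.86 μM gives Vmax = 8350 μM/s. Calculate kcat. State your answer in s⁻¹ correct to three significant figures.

1720 s⁻¹

kcat = Vmax/[E]total = 8350 μM/s / 4.86 μM = 1720 s⁻¹.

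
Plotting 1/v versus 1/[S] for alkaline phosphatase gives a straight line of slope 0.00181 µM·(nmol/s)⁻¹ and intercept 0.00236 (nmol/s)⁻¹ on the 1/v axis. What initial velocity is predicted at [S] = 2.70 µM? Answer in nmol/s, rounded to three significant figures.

330 nmol/s

The y-intercept is 1/Vmax, so Vmax = 1/0.00236 = 424 nmol/s.
The slope is Km/Vmax, so Km = 0.00181 × 424 = 0.767 µM.
Then v = 424 × 2.70/(0.767 + 2.70) = 330 nmol/s.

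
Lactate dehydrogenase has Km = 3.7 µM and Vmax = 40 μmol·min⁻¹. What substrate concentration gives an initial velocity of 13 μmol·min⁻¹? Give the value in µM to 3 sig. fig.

Rearranging v = Vmax[S]/(Km+[S]) gives [S] = Km·v/(Vmax − v).
[S] = 3.7 × 13 / (40 − 13) = 48.10/27.00 = 1.78 µM.

1.78 µM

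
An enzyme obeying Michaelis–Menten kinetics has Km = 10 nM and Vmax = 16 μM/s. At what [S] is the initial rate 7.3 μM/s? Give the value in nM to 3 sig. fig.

Rearranging v = Vmax[S]/(Km+[S]) gives [S] = Km·v/(Vmax − v).
[S] = 10 × 7.3 / (16 − 7.3) = 73.00/8.700 = 8.39 nM.

8.39 nM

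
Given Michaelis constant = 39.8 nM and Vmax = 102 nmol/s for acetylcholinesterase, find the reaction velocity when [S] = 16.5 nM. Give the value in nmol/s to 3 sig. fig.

[S]/(Km+[S]) = 16.5/56.30 = 0.2931, the fractional saturation.
v = 0.2931 × Vmax = 0.2931 × 102 = 29.9 nmol/s.

29.9 nmol/s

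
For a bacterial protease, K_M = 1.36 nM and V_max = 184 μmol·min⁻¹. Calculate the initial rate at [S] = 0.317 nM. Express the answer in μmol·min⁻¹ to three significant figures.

v = Vmax·[S]/(Km + [S]) = 184 × 0.317 / (1.36 + 0.317)
  = 58.33 / 1.677 = 34.8 μmol·min⁻¹.

34.8 μmol·min⁻¹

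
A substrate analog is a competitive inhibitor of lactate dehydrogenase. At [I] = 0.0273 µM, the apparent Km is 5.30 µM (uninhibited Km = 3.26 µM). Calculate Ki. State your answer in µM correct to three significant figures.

0.0436 µM

Competitive: Km,app = α·Km with α = 1 + [I]/Ki.
α = Km,app/Km = 5.30/3.26 = 1.626.
Ki = [I]/(α − 1) = 0.0273/0.6258 = 0.0436 µM.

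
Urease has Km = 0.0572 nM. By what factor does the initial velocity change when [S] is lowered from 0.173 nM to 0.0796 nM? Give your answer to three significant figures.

0.774

Since Vmax cancels, v₂/v₁ = [S]₂(Km+[S]₁) / [S]₁(Km+[S]₂).
= 0.0796×(0.0572+0.173) / (0.173×(0.0572+0.0796)) = 0.01832/0.02367 = 0.774.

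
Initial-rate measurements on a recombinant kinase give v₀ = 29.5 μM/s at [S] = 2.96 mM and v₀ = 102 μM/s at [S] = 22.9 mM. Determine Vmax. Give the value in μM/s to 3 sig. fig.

161 μM/s

In reciprocal form, 1/v = (Km/Vmax)·(1/[S]) + 1/Vmax. The two points give (1/[S], 1/v) = (0.3378, 0.03390) and (0.04367, 0.009804).
Slope = (0.03390 − 0.009804)/(0.3378 − 0.04367) = 0.08191; intercept = 0.03390 − 0.08191×0.3378 = 0.006227.
Vmax = 1/intercept = 161 μM/s; Km = slope × Vmax = 0.08191 × 161 = 13.2 mM.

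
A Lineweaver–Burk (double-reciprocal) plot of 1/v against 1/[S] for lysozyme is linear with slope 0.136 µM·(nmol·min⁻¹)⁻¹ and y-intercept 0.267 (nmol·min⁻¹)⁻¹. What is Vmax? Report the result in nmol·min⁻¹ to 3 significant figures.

3.75 nmol·min⁻¹

The y-intercept of a Lineweaver–Burk plot equals 1/Vmax, so Vmax = 1/0.267 = 3.75 nmol·min⁻¹.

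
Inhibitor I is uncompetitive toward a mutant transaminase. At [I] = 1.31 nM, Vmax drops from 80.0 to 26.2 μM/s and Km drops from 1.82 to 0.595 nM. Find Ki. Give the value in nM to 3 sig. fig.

0.638 nM

Uncompetitive: Vmax,app = Vmax/α (and Km,app = Km/α) with α = 1 + [I]/Ki.
α = Vmax/Vmax,app = 80.0/26.2 = 3.053.
Since α = 1 + [I]/Ki, [I]/Ki = 3.053 − 1 = 2.053 and Ki = 1.31/2.053 = 0.638 nM.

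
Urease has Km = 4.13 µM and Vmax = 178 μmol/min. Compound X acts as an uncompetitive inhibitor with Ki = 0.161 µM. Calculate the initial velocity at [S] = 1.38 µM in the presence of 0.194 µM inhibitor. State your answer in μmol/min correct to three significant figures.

34.2 μmol/min

α = 1 + [I]/Ki = 1 + 0.194/0.161 = 2.205.
For an uncompetitive inhibitor, both parameters are divided by α, giving Vmax/α and Km/α: Km,app = 1.87 µM, Vmax,app = 80.7 μmol/min.
v = Vmax,app·[S]/(Km,app + [S]) = 80.7 × 1.38/(1.87 + 1.38) = 34.2 μmol/min.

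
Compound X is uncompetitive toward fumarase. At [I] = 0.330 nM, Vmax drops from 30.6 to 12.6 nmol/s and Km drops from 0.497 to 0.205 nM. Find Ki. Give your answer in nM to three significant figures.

0.231 nM

Uncompetitive: Vmax,app = Vmax/α (and Km,app = Km/α) with α = 1 + [I]/Ki.
α = Vmax/Vmax,app = 30.6/12.6 = 2.429.
Since α = 1 + [I]/Ki, [I]/Ki = 2.429 − 1 = 1.429 and Ki = 0.330/1.429 = 0.231 nM.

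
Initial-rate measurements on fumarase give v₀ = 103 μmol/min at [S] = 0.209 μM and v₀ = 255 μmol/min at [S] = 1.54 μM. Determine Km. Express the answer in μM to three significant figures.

0.464 μM

In reciprocal form, 1/v = (Km/Vmax)·(1/[S]) + 1/Vmax. The two points give (1/[S], 1/v) = (4.785, 0.009709) and (0.6494, 0.003922).
Slope = (0.009709 − 0.003922)/(4.785 − 0.6494) = 0.001399; intercept = 0.009709 − 0.001399×4.785 = 0.003013.
Vmax = 1/intercept = 332 μmol/min; Km = slope × Vmax = 0.001399 × 332 = 0.464 μM.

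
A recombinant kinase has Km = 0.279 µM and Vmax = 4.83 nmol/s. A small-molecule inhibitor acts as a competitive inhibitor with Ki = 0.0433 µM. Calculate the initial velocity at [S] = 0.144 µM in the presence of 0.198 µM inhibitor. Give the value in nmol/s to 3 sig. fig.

α = 1 + [I]/Ki = 1 + 0.198/0.0433 = 5.573.
For a competitive inhibitor, Vmax is unchanged and the apparent Km becomes α·Km: Km,app = 1.55 µM, Vmax,app = 4.83 nmol/s.
v = Vmax,app·[S]/(Km,app + [S]) = 4.83 × 0.144/(1.55 + 0.144) = 0.409 nmol/s.

0.409 nmol/s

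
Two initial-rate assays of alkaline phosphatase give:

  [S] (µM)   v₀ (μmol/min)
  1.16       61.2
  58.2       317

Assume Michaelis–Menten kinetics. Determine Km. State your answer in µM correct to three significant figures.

In reciprocal form, 1/v = (Km/Vmax)·(1/[S]) + 1/Vmax. The two points give (1/[S], 1/v) = (0.8621, 0.01634) and (0.01718, 0.003155).
Slope = (0.01634 − 0.003155)/(0.8621 − 0.01718) = 0.01561; intercept = 0.01634 − 0.01561×0.8621 = 0.002886.
Vmax = 1/intercept = 346 μmol/min; Km = slope × Vmax = 0.01561 × 346 = 5.41 µM.

5.41 µM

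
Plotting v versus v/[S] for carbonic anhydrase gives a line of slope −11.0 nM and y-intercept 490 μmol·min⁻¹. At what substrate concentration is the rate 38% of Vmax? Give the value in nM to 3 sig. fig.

6.74 nM

The Eadie–Hofstee slope gives Km = 11.0 nM (slope = −Km).
v/Vmax = [S]/(Km+[S]) = 0.38 ⇒ [S] = Km·0.38/(1−0.38) = 11.0 × 0.6129 = 6.74 nM.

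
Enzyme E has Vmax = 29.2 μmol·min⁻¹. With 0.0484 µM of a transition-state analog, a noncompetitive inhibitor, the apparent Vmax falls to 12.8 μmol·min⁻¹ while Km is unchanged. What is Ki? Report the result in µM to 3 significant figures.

0.0378 µM

Noncompetitive: Vmax,app = Vmax/α with α = 1 + [I]/Ki.
α = Vmax/Vmax,app = 29.2/12.8 = 2.281.
Ki = [I]/(α − 1) = 0.0484/1.281 = 0.0378 µM.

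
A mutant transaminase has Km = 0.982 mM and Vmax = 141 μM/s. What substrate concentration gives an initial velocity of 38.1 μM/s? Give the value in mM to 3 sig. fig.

0.364 mM

Rearranging v = Vmax[S]/(Km+[S]) gives [S] = Km·v/(Vmax − v).
[S] = 0.982 × 38.1 / (141 − 38.1) = 37.41/102.9 = 0.364 mM.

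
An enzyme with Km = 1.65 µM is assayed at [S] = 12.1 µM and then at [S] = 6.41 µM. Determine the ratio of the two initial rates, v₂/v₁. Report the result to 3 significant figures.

0.904

Since Vmax cancels, v₂/v₁ = [S]₂(Km+[S]₁) / [S]₁(Km+[S]₂).
= 6.41×(1.65+12.1) / (12.1×(1.65+6.41)) = 88.14/97.53 = 0.904.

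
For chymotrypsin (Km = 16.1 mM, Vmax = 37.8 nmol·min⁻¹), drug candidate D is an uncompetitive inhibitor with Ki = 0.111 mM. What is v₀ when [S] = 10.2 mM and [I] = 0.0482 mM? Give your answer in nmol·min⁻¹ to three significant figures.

12.5 nmol·min⁻¹

With α = 1 + [I]/Ki = 1 + 0.0482/0.111 = 1.434, the uncompetitive rate law is v = (Vmax/α)·[S] / (Km/α + [S]).
v = (37.8/1.434)×10.2 / (16.1/1.434 + 10.2) = 268.8/21.43 = 12.5 nmol·min⁻¹.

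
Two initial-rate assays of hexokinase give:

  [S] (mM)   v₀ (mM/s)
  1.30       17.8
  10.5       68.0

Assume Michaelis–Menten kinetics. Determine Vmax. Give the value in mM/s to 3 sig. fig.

In reciprocal form, 1/v = (Km/Vmax)·(1/[S]) + 1/Vmax. The two points give (1/[S], 1/v) = (0.7692, 0.05618) and (0.09524, 0.01471).
Slope = (0.05618 − 0.01471)/(0.7692 − 0.09524) = 0.06153; intercept = 0.05618 − 0.06153×0.7692 = 0.008845.
Vmax = 1/intercept = 113 mM/s; Km = slope × Vmax = 0.06153 × 113 = 6.96 mM.

113 mM/s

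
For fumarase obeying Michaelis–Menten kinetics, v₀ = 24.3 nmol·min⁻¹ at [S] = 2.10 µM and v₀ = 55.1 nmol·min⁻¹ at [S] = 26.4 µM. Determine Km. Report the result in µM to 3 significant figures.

3.25 µM

From v = Vmax[S]/(Km+[S]), each point gives Vmax = v(Km+[S])/[S].
Equating: 24.3(Km+2.10)/2.10 = 55.1(Km+26.4)/26.4.
11.57·Km + 24.3 = 2.087·Km + 55.1, so (11.57 − 2.087)·Km = 55.1 − 24.3.
Km = 30.80/9.484 = 3.25 µM; then Vmax = 24.3(3.25+2.10)/2.10 = 61.9 nmol·min⁻¹.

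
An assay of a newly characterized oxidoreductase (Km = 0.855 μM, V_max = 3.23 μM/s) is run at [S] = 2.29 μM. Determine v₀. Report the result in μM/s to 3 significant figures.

[S]/(Km+[S]) = 2.29/3.145 = 0.7281, the fractional saturation.
v = 0.7281 × Vmax = 0.7281 × 3.23 = 2.35 μM/s.

2.35 μM/s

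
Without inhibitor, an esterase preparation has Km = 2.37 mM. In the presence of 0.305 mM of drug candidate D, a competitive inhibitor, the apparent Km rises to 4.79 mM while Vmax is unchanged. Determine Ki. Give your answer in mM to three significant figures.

Competitive: Km,app = α·Km with α = 1 + [I]/Ki.
α = Km,app/Km = 4.79/2.37 = 2.021.
Since α = 1 + [I]/Ki, [I]/Ki = 2.021 − 1 = 1.021 and Ki = 0.305/1.021 = 0.299 mM.

0.299 mM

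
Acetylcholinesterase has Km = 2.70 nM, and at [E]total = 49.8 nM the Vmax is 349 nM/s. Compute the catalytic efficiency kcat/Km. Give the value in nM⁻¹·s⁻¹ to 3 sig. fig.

2.60 nM⁻¹·s⁻¹

kcat = Vmax/[E]total = 349/49.8 = 7.01 s⁻¹.
kcat/Km = 7.01/2.70 = 2.60 nM⁻¹·s⁻¹.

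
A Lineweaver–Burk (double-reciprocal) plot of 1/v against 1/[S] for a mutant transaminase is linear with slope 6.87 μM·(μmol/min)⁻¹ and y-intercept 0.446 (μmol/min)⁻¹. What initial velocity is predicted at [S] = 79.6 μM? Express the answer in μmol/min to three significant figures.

1.88 μmol/min

The y-intercept is 1/Vmax, so Vmax = 1/0.446 = 2.24 μmol/min.
The slope is Km/Vmax, so Km = 6.87 × 2.24 = 15.4 μM.
Then v = 2.24 × 79.6/(15.4 + 79.6) = 1.88 μmol/min.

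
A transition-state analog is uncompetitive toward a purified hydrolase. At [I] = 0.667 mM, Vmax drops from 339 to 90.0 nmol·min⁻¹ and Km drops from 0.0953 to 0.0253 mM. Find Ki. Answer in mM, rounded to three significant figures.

Uncompetitive: Vmax,app = Vmax/α (and Km,app = Km/α) with α = 1 + [I]/Ki.
α = Vmax/Vmax,app = 339/90.0 = 3.767.
Ki = [I]/(α − 1) = 0.667/2.767 = 0.241 mM.

0.241 mM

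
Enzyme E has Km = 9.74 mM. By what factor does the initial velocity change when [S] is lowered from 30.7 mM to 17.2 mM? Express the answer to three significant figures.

0.841

The fractional saturations are [S]/(Km+[S]) = 30.7/40.44 = 0.7591 and 17.2/26.94 = 0.6385.
v₂/v₁ is just their ratio: 0.6385/0.7591 = 0.841.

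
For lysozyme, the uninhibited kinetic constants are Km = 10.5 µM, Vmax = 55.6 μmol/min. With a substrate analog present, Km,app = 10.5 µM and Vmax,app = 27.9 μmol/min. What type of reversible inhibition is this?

noncompetitive

Vmax decreases (55.6 → 27.9 μmol/min) while Km is unchanged — pure noncompetitive inhibition.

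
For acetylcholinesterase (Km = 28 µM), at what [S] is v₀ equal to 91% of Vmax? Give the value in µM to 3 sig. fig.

283 µM

v/Vmax = [S]/(Km+[S]) = 0.91, so [S] = Km·0.91/(1 − 0.91) = 28 × 10.11.
[S] = 283 µM.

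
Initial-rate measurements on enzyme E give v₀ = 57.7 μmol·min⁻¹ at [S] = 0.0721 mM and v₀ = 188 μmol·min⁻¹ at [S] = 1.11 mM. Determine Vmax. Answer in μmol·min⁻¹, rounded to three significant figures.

223 μmol·min⁻¹

In reciprocal form, 1/v = (Km/Vmax)·(1/[S]) + 1/Vmax. The two points give (1/[S], 1/v) = (13.87, 0.01733) and (0.9009, 0.005319).
Slope = (0.01733 − 0.005319)/(13.87 − 0.9009) = 0.0009262; intercept = 0.01733 − 0.0009262×13.87 = 0.004485.
Vmax = 1/intercept = 223 μmol·min⁻¹; Km = slope × Vmax = 0.0009262 × 223 = 0.207 mM.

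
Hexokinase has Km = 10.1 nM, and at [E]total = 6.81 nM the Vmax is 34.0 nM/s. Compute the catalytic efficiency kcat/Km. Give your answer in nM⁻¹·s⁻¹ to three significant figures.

0.494 nM⁻¹·s⁻¹

kcat = Vmax/[E]total = 34.0/6.81 = 4.99 s⁻¹.
kcat/Km = 4.99/10.1 = 0.494 nM⁻¹·s⁻¹.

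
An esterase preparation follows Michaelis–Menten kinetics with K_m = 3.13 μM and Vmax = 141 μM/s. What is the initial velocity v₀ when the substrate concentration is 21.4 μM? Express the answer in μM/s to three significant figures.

123 μM/s

v = Vmax·[S]/(Km + [S]) = 141 × 21.4 / (3.13 + 21.4)
  = 3017 / 24.53 = 123 μM/s.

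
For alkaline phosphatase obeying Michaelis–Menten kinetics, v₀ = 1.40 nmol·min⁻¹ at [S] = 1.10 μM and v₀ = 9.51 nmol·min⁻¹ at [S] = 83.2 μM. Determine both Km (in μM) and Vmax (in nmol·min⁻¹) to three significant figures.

Km = 7.00 μM; Vmax = 10.3 nmol·min⁻¹

From v = Vmax[S]/(Km+[S]), each point gives Vmax = v(Km+[S])/[S].
Equating: 1.40(Km+1.10)/1.10 = 9.51(Km+83.2)/83.2.
1.273·Km + 1.40 = 0.1143·Km + 9.51, so (1.273 − 0.1143)·Km = 9.51 − 1.40.
Km = 8.110/1.158 = 7.00 μM; then Vmax = 1.40(7.00+1.10)/1.10 = 10.3 nmol·min⁻¹.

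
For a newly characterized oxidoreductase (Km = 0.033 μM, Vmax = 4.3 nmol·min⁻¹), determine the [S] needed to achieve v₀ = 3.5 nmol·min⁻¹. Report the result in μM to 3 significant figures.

0.144 μM

Rearranging v = Vmax[S]/(Km+[S]) gives [S] = Km·v/(Vmax − v).
[S] = 0.033 × 3.5 / (4.3 − 3.5) = 0.1155/0.8000 = 0.144 μM.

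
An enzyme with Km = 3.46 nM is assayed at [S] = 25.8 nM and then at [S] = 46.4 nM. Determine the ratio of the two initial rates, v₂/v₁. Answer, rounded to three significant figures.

Since Vmax cancels, v₂/v₁ = [S]₂(Km+[S]₁) / [S]₁(Km+[S]₂).
= 46.4×(3.46+25.8) / (25.8×(3.46+46.4)) = 1358/1286 = 1.06.

1.06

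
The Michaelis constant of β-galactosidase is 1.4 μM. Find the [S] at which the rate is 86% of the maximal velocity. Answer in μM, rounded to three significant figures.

8.60 μM

v/Vmax = [S]/(Km+[S]) = 0.86, so [S] = Km·0.86/(1 − 0.86) = 1.4 × 6.143.
[S] = 8.60 μM.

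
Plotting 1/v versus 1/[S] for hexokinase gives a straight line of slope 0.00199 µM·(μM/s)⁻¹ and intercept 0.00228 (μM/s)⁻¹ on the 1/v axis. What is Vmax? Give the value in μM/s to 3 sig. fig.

The y-intercept of a Lineweaver–Burk plot equals 1/Vmax, so Vmax = 1/0.00228 = 439 μM/s.

439 μM/s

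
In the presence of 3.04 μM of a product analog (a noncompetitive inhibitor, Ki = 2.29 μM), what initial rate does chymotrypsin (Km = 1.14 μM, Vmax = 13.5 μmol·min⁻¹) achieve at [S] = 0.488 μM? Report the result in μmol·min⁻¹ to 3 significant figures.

α = 1 + [I]/Ki = 1 + 3.04/2.29 = 2.328.
For a noncompetitive inhibitor, Vmax is reduced to Vmax/α while Km is unchanged: Km,app = 1.14 μM, Vmax,app = 5.80 μmol·min⁻¹.
v = Vmax,app·[S]/(Km,app + [S]) = 5.80 × 0.488/(1.14 + 0.488) = 1.74 μmol·min⁻¹.

1.74 μmol·min⁻¹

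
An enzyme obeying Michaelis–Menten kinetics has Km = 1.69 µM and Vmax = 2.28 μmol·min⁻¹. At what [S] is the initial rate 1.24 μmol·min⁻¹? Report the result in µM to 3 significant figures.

Rearranging v = Vmax[S]/(Km+[S]) gives [S] = Km·v/(Vmax − v).
[S] = 1.69 × 1.24 / (2.28 − 1.24) = 2.096/1.040 = 2.02 µM.

2.02 µM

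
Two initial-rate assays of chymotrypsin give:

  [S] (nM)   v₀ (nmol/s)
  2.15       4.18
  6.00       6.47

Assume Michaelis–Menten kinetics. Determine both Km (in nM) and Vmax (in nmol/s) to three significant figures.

Km = 2.64 nM; Vmax = 9.32 nmol/s

From v = Vmax[S]/(Km+[S]), each point gives Vmax = v(Km+[S])/[S].
Equating: 4.18(Km+2.15)/2.15 = 6.47(Km+6.00)/6.00.
1.944·Km + 4.18 = 1.078·Km + 6.47, so (1.944 − 1.078)·Km = 6.47 − 4.18.
Km = 2.290/0.8659 = 2.64 nM; then Vmax = 4.18(2.64+2.15)/2.15 = 9.32 nmol/s.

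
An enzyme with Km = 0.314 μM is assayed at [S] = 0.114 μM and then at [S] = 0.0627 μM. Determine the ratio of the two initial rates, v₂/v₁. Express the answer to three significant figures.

0.625

The fractional saturations are [S]/(Km+[S]) = 0.114/0.4280 = 0.2664 and 0.0627/0.3767 = 0.1664.
v₂/v₁ is just their ratio: 0.1664/0.2664 = 0.625.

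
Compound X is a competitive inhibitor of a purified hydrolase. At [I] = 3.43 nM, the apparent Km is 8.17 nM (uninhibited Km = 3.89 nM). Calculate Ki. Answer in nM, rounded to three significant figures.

3.12 nM

Competitive: Km,app = α·Km with α = 1 + [I]/Ki.
α = Km,app/Km = 8.17/3.89 = 2.100.
Ki = [I]/(α − 1) = 3.43/1.100 = 3.12 nM.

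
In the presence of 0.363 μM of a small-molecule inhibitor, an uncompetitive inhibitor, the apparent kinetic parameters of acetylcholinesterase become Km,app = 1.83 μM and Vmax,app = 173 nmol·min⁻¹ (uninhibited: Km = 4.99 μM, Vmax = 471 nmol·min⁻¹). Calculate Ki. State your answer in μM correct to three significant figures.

Uncompetitive: Vmax,app = Vmax/α (and Km,app = Km/α) with α = 1 + [I]/Ki.
α = Vmax/Vmax,app = 471/173 = 2.723.
Ki = [I]/(α − 1) = 0.363/1.723 = 0.211 μM.

0.211 μM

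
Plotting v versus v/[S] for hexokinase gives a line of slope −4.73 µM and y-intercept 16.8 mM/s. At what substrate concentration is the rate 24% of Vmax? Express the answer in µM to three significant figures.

The Eadie–Hofstee slope gives Km = 4.73 µM (slope = −Km).
v/Vmax = [S]/(Km+[S]) = 0.24 ⇒ [S] = Km·0.24/(1−0.24) = 4.73 × 0.3158 = 1.49 µM.

1.49 µM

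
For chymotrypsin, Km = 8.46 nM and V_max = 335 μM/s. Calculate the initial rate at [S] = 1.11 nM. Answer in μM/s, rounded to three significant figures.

v = Vmax·[S]/(Km + [S]) = 335 × 1.11 / (8.46 + 1.11)
  = 371.8 / 9.570 = 38.9 μM/s.

38.9 μM/s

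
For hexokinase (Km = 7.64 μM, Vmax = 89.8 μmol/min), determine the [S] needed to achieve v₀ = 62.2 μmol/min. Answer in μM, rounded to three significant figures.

The required fractional saturation is v/Vmax = 62.2/89.8 = 0.6927.
Then [S]/(Km+[S]) = 0.6927 ⇒ [S] = 7.64 × 0.6927/(1 − 0.6927) = 17.2 μM.

17.2 μM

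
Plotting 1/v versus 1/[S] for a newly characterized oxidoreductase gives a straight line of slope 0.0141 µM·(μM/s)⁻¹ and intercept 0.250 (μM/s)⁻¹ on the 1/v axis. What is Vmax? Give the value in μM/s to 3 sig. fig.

4.00 μM/s

The y-intercept of a Lineweaver–Burk plot equals 1/Vmax, so Vmax = 1/0.250 = 4.00 μM/s.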